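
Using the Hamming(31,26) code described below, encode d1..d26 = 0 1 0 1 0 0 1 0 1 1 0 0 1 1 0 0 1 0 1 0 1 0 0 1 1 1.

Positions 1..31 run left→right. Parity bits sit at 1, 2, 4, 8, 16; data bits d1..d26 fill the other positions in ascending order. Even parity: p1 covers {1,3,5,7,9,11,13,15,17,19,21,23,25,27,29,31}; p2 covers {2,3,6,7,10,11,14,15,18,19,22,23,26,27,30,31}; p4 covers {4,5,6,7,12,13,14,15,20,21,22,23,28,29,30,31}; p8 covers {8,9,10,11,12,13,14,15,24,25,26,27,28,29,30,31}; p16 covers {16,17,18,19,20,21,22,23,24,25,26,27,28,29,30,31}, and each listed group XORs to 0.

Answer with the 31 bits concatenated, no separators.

1100101000101100011001010100111

Place data at non-parity positions: p1 p2 0 p4 1 0 1 p8 0 0 1 0 1 1 0 p16 0 1 1 0 0 1 0 1 0 1 0 0 1 1 1
p1 (pos 1,3,5,7,9,11,13,15,17,19,21,23,25,27,29,31): XOR of data positions = 0⊕1⊕1⊕0⊕1⊕1⊕0⊕0⊕1⊕0⊕0⊕0⊕0⊕1⊕1 = 1
p2 (pos 2,3,6,7,10,11,14,15,18,19,22,23,26,27,30,31): XOR of data positions = 0⊕0⊕1⊕0⊕1⊕1⊕0⊕1⊕1⊕1⊕0⊕1⊕0⊕1⊕1 = 1
p4 (pos 4,5,6,7,12,13,14,15,20,21,22,23,28,29,30,31): XOR of data positions = 1⊕0⊕1⊕0⊕1⊕1⊕0⊕0⊕0⊕1⊕0⊕0⊕1⊕1⊕1 = 0
p8 (pos 8,9,10,11,12,13,14,15,24,25,26,27,28,29,30,31): XOR of data positions = 0⊕0⊕1⊕0⊕1⊕1⊕0⊕1⊕0⊕1⊕0⊕0⊕1⊕1⊕1 = 0
p16 (pos 16,17,18,19,20,21,22,23,24,25,26,27,28,29,30,31): XOR of data positions = 0⊕1⊕1⊕0⊕0⊕1⊕0⊕1⊕0⊕1⊕0⊕0⊕1⊕1⊕1 = 0
Codeword: 1100101000101100011001010100111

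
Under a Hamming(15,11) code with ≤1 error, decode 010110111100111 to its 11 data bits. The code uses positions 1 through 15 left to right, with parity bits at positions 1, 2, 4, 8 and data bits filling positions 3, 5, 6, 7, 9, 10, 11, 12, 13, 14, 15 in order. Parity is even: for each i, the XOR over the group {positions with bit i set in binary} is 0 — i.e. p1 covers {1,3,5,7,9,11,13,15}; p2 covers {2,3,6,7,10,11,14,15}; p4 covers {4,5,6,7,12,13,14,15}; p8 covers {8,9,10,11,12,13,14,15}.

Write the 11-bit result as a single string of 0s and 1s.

11011100111

s1 (pos 1,3,5,7,9,11,13,15): 0⊕0⊕1⊕1⊕1⊕0⊕1⊕1 = 1
s2 (pos 2,3,6,7,10,11,14,15): 1⊕0⊕0⊕1⊕1⊕0⊕1⊕1 = 1
s4 (pos 4,5,6,7,12,13,14,15): 1⊕1⊕0⊕1⊕0⊕1⊕1⊕1 = 0
s8 (pos 8,9,10,11,12,13,14,15): 1⊕1⊕1⊕0⊕0⊕1⊕1⊕1 = 0
Syndrome s8…s1 = 0011 → error at position 3.
Flip position 3: 010110111100111 → 011110111100111
Read data bits from positions 3,5,6,7,9,10,11,12,13,14,15: 11011100111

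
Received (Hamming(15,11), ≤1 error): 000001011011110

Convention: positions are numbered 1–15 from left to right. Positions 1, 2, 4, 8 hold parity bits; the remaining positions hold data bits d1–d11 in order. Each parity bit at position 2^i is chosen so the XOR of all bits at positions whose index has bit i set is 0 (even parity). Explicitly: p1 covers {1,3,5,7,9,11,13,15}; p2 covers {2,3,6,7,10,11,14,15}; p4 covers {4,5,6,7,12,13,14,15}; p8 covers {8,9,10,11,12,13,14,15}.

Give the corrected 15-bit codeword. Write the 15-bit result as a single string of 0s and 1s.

s1 (pos 1,3,5,7,9,11,13,15): 0⊕0⊕0⊕0⊕1⊕1⊕1⊕0 = 1
s2 (pos 2,3,6,7,10,11,14,15): 0⊕0⊕1⊕0⊕0⊕1⊕1⊕0 = 1
s4 (pos 4,5,6,7,12,13,14,15): 0⊕0⊕1⊕0⊕1⊕1⊕1⊕0 = 0
s8 (pos 8,9,10,11,12,13,14,15): 1⊕1⊕0⊕1⊕1⊕1⊕1⊕0 = 0
Syndrome s8…s1 = 0011 → error at position 3.
Flip position 3: 000001011011110 → 001001011011110

001001011011110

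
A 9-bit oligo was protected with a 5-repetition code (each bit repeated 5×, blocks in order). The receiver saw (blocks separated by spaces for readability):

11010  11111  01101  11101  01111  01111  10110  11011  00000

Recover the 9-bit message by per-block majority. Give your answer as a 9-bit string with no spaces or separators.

Block 1 (11010): 3 ones → 1
Block 2 (11111): 5 ones → 1
Block 3 (01101): 3 ones → 1
Block 4 (11101): 4 ones → 1
Block 5 (01111): 4 ones → 1
Block 6 (01111): 4 ones → 1
Block 7 (10110): 3 ones → 1
Block 8 (11011): 4 ones → 1
Block 9 (00000): 0 ones → 0

111111110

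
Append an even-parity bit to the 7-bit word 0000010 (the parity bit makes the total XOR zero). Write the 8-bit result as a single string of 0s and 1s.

XOR of the 7 data bits: 0⊕0⊕0⊕0⊕0⊕1⊕0 = 1
Parity bit = 1 (so all 8 bits XOR to 0).

00000101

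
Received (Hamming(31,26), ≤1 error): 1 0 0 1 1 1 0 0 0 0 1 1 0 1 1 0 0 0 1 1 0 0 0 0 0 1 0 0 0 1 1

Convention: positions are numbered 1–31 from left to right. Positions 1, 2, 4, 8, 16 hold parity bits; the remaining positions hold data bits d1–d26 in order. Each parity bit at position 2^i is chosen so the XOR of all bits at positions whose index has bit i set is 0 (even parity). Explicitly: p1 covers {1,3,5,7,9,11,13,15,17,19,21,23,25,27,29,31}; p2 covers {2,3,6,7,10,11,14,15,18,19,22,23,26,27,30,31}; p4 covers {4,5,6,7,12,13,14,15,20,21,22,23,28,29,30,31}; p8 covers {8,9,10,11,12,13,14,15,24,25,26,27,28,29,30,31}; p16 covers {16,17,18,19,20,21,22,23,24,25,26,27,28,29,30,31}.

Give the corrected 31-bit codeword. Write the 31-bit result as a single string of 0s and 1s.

1001110000110110001100000101011

s1 (pos 1,3,5,7,9,11,13,15,17,19,21,23,25,27,29,31): 1⊕0⊕1⊕0⊕0⊕1⊕0⊕1⊕0⊕1⊕0⊕0⊕0⊕0⊕0⊕1 = 0
s2 (pos 2,3,6,7,10,11,14,15,18,19,22,23,26,27,30,31): 0⊕0⊕1⊕0⊕0⊕1⊕1⊕1⊕0⊕1⊕0⊕0⊕1⊕0⊕1⊕1 = 0
s4 (pos 4,5,6,7,12,13,14,15,20,21,22,23,28,29,30,31): 1⊕1⊕1⊕0⊕1⊕0⊕1⊕1⊕1⊕0⊕0⊕0⊕0⊕0⊕1⊕1 = 1
s8 (pos 8,9,10,11,12,13,14,15,24,25,26,27,28,29,30,31): 0⊕0⊕0⊕1⊕1⊕0⊕1⊕1⊕0⊕0⊕1⊕0⊕0⊕0⊕1⊕1 = 1
s16 (pos 16,17,18,19,20,21,22,23,24,25,26,27,28,29,30,31): 0⊕0⊕0⊕1⊕1⊕0⊕0⊕0⊕0⊕0⊕1⊕0⊕0⊕0⊕1⊕1 = 1
Syndrome s16…s1 = 11100 → error at position 28.
Flip position 28: 1001110000110110001100000100011 → 1001110000110110001100000101011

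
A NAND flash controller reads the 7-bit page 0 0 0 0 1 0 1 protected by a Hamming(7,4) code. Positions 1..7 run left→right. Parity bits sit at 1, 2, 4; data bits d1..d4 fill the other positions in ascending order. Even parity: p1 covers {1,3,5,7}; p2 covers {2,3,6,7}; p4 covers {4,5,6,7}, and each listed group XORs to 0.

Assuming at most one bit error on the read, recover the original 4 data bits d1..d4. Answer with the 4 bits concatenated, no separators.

s1 (pos 1,3,5,7): 0⊕0⊕1⊕1 = 0
s2 (pos 2,3,6,7): 0⊕0⊕0⊕1 = 1
s4 (pos 4,5,6,7): 0⊕1⊕0⊕1 = 0
Syndrome s4…s1 = 010 → error at position 2.
Flip position 2: 0000101 → 0100101
Read data bits from positions 3,5,6,7: 0101

0101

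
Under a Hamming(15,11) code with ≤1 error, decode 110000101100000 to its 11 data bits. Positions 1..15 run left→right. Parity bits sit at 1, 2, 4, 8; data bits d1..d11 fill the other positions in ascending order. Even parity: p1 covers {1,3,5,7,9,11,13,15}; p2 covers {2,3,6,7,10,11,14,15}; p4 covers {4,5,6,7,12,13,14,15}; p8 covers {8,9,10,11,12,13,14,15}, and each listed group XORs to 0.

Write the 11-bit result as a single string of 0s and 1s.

s1 (pos 1,3,5,7,9,11,13,15): 1⊕0⊕0⊕1⊕1⊕0⊕0⊕0 = 1
s2 (pos 2,3,6,7,10,11,14,15): 1⊕0⊕0⊕1⊕1⊕0⊕0⊕0 = 1
s4 (pos 4,5,6,7,12,13,14,15): 0⊕0⊕0⊕1⊕0⊕0⊕0⊕0 = 1
s8 (pos 8,9,10,11,12,13,14,15): 0⊕1⊕1⊕0⊕0⊕0⊕0⊕0 = 0
Syndrome s8…s1 = 0111 → error at position 7.
Flip position 7: 110000101100000 → 110000001100000
Read data bits from positions 3,5,6,7,9,10,11,12,13,14,15: 00001100000

00001100000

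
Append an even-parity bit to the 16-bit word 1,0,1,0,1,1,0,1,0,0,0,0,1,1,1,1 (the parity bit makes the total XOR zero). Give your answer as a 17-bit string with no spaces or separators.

XOR of the 16 data bits: 1⊕0⊕1⊕0⊕1⊕1⊕0⊕1⊕0⊕0⊕0⊕0⊕1⊕1⊕1⊕1 = 1
Parity bit = 1 (so all 17 bits XOR to 0).

10101101000011111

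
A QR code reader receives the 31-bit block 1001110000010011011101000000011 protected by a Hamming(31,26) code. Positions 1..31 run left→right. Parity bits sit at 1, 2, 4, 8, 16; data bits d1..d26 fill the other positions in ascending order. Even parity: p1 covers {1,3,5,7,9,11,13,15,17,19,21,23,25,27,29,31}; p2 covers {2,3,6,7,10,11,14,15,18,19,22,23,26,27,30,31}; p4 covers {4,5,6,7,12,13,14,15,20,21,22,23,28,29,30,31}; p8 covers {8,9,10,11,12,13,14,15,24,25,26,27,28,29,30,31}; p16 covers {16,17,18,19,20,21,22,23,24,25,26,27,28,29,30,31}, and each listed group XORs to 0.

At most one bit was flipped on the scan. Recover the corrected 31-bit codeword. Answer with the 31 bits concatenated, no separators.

s1 (pos 1,3,5,7,9,11,13,15,17,19,21,23,25,27,29,31): 1⊕0⊕1⊕0⊕0⊕0⊕0⊕1⊕0⊕1⊕0⊕0⊕0⊕0⊕0⊕1 = 1
s2 (pos 2,3,6,7,10,11,14,15,18,19,22,23,26,27,30,31): 0⊕0⊕1⊕0⊕0⊕0⊕0⊕1⊕1⊕1⊕1⊕0⊕0⊕0⊕1⊕1 = 1
s4 (pos 4,5,6,7,12,13,14,15,20,21,22,23,28,29,30,31): 1⊕1⊕1⊕0⊕1⊕0⊕0⊕1⊕1⊕0⊕1⊕0⊕0⊕0⊕1⊕1 = 1
s8 (pos 8,9,10,11,12,13,14,15,24,25,26,27,28,29,30,31): 0⊕0⊕0⊕0⊕1⊕0⊕0⊕1⊕0⊕0⊕0⊕0⊕0⊕0⊕1⊕1 = 0
s16 (pos 16,17,18,19,20,21,22,23,24,25,26,27,28,29,30,31): 1⊕0⊕1⊕1⊕1⊕0⊕1⊕0⊕0⊕0⊕0⊕0⊕0⊕0⊕1⊕1 = 1
Syndrome s16…s1 = 10111 → error at position 23.
Flip position 23: 1001110000010011011101000000011 → 1001110000010011011101100000011

1001110000010011011101100000011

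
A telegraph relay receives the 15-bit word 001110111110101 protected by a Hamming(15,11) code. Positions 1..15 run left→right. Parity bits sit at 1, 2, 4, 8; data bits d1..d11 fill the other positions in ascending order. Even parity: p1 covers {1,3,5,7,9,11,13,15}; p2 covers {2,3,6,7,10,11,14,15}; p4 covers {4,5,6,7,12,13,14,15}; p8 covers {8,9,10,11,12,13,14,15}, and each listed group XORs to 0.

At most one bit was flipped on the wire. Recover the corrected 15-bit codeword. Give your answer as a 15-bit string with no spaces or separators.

s1 (pos 1,3,5,7,9,11,13,15): 0⊕1⊕1⊕1⊕1⊕1⊕1⊕1 = 1
s2 (pos 2,3,6,7,10,11,14,15): 0⊕1⊕0⊕1⊕1⊕1⊕0⊕1 = 1
s4 (pos 4,5,6,7,12,13,14,15): 1⊕1⊕0⊕1⊕0⊕1⊕0⊕1 = 1
s8 (pos 8,9,10,11,12,13,14,15): 1⊕1⊕1⊕1⊕0⊕1⊕0⊕1 = 0
Syndrome s8…s1 = 0111 → error at position 7.
Flip position 7: 001110111110101 → 001110011110101

001110011110101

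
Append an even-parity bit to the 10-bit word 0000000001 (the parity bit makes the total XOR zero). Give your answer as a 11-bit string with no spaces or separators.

00000000011

XOR of the 10 data bits: 0⊕0⊕0⊕0⊕0⊕0⊕0⊕0⊕0⊕1 = 1
Parity bit = 1 (so all 11 bits XOR to 0).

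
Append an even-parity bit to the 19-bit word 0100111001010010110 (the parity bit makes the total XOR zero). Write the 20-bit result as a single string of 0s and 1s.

XOR of the 19 data bits: 0⊕1⊕0⊕0⊕1⊕1⊕1⊕0⊕0⊕1⊕0⊕1⊕0⊕0⊕1⊕0⊕1⊕1⊕0 = 1
Parity bit = 1 (so all 20 bits XOR to 0).

01001110010100101101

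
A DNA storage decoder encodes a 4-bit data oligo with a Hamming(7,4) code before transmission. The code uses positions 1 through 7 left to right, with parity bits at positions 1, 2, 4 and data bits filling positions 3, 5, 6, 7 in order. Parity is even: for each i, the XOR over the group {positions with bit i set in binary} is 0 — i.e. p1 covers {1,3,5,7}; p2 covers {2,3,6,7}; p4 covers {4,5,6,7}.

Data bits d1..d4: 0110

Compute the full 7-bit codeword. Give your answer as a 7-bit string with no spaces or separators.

1100110

Place data at non-parity positions: p1 p2 0 p4 1 1 0
p1 (pos 1,3,5,7): XOR of data positions = 0⊕1⊕0 = 1
p2 (pos 2,3,6,7): XOR of data positions = 0⊕1⊕0 = 1
p4 (pos 4,5,6,7): XOR of data positions = 1⊕1⊕0 = 0
Codeword: 1100110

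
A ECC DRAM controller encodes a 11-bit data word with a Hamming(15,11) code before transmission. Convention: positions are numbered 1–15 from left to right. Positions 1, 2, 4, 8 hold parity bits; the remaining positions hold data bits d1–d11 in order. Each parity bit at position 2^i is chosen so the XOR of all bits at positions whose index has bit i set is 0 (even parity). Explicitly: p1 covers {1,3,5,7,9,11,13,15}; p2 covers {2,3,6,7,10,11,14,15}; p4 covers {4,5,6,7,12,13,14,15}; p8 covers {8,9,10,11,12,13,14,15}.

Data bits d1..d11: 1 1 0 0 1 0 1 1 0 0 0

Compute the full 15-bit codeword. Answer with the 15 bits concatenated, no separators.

001010011011000

Place data at non-parity positions: p1 p2 1 p4 1 0 0 p8 1 0 1 1 0 0 0
p1 (pos 1,3,5,7,9,11,13,15): XOR of data positions = 1⊕1⊕0⊕1⊕1⊕0⊕0 = 0
p2 (pos 2,3,6,7,10,11,14,15): XOR of data positions = 1⊕0⊕0⊕0⊕1⊕0⊕0 = 0
p4 (pos 4,5,6,7,12,13,14,15): XOR of data positions = 1⊕0⊕0⊕1⊕0⊕0⊕0 = 0
p8 (pos 8,9,10,11,12,13,14,15): XOR of data positions = 1⊕0⊕1⊕1⊕0⊕0⊕0 = 1
Codeword: 001010011011000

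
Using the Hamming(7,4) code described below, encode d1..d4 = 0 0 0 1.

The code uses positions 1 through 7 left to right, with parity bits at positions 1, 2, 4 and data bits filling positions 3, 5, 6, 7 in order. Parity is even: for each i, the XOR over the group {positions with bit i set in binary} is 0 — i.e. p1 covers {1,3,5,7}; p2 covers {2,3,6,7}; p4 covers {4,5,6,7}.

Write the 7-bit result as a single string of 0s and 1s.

1101001

Place data at non-parity positions: p1 p2 0 p4 0 0 1
p1 (pos 1,3,5,7): XOR of data positions = 0⊕0⊕1 = 1
p2 (pos 2,3,6,7): XOR of data positions = 0⊕0⊕1 = 1
p4 (pos 4,5,6,7): XOR of data positions = 0⊕0⊕1 = 1
Codeword: 1101001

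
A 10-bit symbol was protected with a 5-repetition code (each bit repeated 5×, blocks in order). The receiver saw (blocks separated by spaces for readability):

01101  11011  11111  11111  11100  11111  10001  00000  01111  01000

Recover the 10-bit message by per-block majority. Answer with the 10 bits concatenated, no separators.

Block 1 (01101): 3 ones → 1
Block 2 (11011): 4 ones → 1
Block 3 (11111): 5 ones → 1
Block 4 (11111): 5 ones → 1
Block 5 (11100): 3 ones → 1
Block 6 (11111): 5 ones → 1
Block 7 (10001): 2 ones → 0
Block 8 (00000): 0 ones → 0
Block 9 (01111): 4 ones → 1
Block 10 (01000): 1 one → 0

1111110010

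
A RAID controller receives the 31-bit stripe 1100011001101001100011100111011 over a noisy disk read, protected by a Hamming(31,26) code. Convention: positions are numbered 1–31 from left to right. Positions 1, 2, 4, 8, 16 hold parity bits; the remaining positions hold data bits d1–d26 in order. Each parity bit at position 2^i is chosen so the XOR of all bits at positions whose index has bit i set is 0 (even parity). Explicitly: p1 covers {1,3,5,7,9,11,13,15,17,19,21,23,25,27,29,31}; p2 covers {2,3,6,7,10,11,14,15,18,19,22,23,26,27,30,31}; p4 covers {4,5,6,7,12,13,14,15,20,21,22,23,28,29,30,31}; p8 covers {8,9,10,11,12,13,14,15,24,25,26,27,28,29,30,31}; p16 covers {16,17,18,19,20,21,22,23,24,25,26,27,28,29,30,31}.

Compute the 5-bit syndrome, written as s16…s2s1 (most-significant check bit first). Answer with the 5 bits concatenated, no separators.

s1 (pos 1,3,5,7,9,11,13,15,17,19,21,23,25,27,29,31): 1⊕0⊕0⊕1⊕0⊕1⊕1⊕0⊕1⊕0⊕1⊕1⊕0⊕1⊕0⊕1 = 1
s2 (pos 2,3,6,7,10,11,14,15,18,19,22,23,26,27,30,31): 1⊕0⊕1⊕1⊕1⊕1⊕0⊕0⊕0⊕0⊕1⊕1⊕1⊕1⊕1⊕1 = 1
s4 (pos 4,5,6,7,12,13,14,15,20,21,22,23,28,29,30,31): 0⊕0⊕1⊕1⊕0⊕1⊕0⊕0⊕0⊕1⊕1⊕1⊕1⊕0⊕1⊕1 = 1
s8 (pos 8,9,10,11,12,13,14,15,24,25,26,27,28,29,30,31): 0⊕0⊕1⊕1⊕0⊕1⊕0⊕0⊕0⊕0⊕1⊕1⊕1⊕0⊕1⊕1 = 0
s16 (pos 16,17,18,19,20,21,22,23,24,25,26,27,28,29,30,31): 1⊕1⊕0⊕0⊕0⊕1⊕1⊕1⊕0⊕0⊕1⊕1⊕1⊕0⊕1⊕1 = 0
Syndrome s16…s1 = 00111 → error at position 7.

00111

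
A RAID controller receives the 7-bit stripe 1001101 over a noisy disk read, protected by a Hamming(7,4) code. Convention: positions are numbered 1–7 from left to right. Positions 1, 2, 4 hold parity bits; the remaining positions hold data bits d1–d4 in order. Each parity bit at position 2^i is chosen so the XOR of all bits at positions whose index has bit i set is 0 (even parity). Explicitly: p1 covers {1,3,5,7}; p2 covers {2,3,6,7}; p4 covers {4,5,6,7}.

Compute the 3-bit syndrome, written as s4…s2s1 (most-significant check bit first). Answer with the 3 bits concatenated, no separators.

s1 (pos 1,3,5,7): 1⊕0⊕1⊕1 = 1
s2 (pos 2,3,6,7): 0⊕0⊕0⊕1 = 1
s4 (pos 4,5,6,7): 1⊕1⊕0⊕1 = 1
Syndrome s4…s1 = 111 → error at position 7.

111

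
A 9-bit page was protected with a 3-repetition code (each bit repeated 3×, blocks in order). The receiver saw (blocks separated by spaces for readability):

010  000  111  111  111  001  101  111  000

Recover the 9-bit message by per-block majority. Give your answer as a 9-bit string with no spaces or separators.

001110110

Block 1 (010): 1 one → 0
Block 2 (000): 0 ones → 0
Block 3 (111): 3 ones → 1
Block 4 (111): 3 ones → 1
Block 5 (111): 3 ones → 1
Block 6 (001): 1 one → 0
Block 7 (101): 2 ones → 1
Block 8 (111): 3 ones → 1
Block 9 (000): 0 ones → 0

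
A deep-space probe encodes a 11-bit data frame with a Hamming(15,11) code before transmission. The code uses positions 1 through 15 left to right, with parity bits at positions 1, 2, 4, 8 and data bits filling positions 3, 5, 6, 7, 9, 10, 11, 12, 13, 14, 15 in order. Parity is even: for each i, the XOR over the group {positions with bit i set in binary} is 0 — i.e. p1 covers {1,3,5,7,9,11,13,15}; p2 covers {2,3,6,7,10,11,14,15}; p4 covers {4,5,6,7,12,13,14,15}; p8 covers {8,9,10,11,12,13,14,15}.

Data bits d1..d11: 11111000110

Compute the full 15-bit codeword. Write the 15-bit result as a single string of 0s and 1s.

Place data at non-parity positions: p1 p2 1 p4 1 1 1 p8 1 0 0 0 1 1 0
p1 (pos 1,3,5,7,9,11,13,15): XOR of data positions = 1⊕1⊕1⊕1⊕0⊕1⊕0 = 1
p2 (pos 2,3,6,7,10,11,14,15): XOR of data positions = 1⊕1⊕1⊕0⊕0⊕1⊕0 = 0
p4 (pos 4,5,6,7,12,13,14,15): XOR of data positions = 1⊕1⊕1⊕0⊕1⊕1⊕0 = 1
p8 (pos 8,9,10,11,12,13,14,15): XOR of data positions = 1⊕0⊕0⊕0⊕1⊕1⊕0 = 1
Codeword: 101111111000110

101111111000110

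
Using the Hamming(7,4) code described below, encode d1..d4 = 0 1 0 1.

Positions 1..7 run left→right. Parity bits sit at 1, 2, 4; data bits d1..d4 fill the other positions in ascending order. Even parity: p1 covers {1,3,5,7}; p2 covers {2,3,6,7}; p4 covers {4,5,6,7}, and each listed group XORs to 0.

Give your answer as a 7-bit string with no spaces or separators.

Place data at non-parity positions: p1 p2 0 p4 1 0 1
p1 (pos 1,3,5,7): XOR of data positions = 0⊕1⊕1 = 0
p2 (pos 2,3,6,7): XOR of data positions = 0⊕0⊕1 = 1
p4 (pos 4,5,6,7): XOR of data positions = 1⊕0⊕1 = 0
Codeword: 0100101

0100101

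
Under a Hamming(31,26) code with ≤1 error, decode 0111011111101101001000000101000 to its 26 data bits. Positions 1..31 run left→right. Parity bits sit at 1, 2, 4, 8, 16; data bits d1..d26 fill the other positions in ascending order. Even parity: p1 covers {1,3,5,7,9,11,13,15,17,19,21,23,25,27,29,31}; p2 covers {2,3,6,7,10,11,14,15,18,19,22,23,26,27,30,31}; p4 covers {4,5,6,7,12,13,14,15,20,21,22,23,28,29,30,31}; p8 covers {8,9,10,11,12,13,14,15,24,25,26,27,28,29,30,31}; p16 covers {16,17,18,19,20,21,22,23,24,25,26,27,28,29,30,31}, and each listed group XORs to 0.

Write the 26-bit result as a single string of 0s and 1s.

s1 (pos 1,3,5,7,9,11,13,15,17,19,21,23,25,27,29,31): 0⊕1⊕0⊕1⊕1⊕1⊕1⊕0⊕0⊕1⊕0⊕0⊕0⊕0⊕0⊕0 = 0
s2 (pos 2,3,6,7,10,11,14,15,18,19,22,23,26,27,30,31): 1⊕1⊕1⊕1⊕1⊕1⊕1⊕0⊕0⊕1⊕0⊕0⊕1⊕0⊕0⊕0 = 1
s4 (pos 4,5,6,7,12,13,14,15,20,21,22,23,28,29,30,31): 1⊕0⊕1⊕1⊕0⊕1⊕1⊕0⊕0⊕0⊕0⊕0⊕1⊕0⊕0⊕0 = 0
s8 (pos 8,9,10,11,12,13,14,15,24,25,26,27,28,29,30,31): 1⊕1⊕1⊕1⊕0⊕1⊕1⊕0⊕0⊕0⊕1⊕0⊕1⊕0⊕0⊕0 = 0
s16 (pos 16,17,18,19,20,21,22,23,24,25,26,27,28,29,30,31): 1⊕0⊕0⊕1⊕0⊕0⊕0⊕0⊕0⊕0⊕1⊕0⊕1⊕0⊕0⊕0 = 0
Syndrome s16…s1 = 00010 → error at position 2.
Flip position 2: 0111011111101101001000000101000 → 0011011111101101001000000101000
Read data bits from positions 3,5,6,7,9,10,11,12,13,14,15,17,18,19,20,21,22,23,24,25,26,27,28,29,30,31: 10111110110001000000101000

10111110110001000000101000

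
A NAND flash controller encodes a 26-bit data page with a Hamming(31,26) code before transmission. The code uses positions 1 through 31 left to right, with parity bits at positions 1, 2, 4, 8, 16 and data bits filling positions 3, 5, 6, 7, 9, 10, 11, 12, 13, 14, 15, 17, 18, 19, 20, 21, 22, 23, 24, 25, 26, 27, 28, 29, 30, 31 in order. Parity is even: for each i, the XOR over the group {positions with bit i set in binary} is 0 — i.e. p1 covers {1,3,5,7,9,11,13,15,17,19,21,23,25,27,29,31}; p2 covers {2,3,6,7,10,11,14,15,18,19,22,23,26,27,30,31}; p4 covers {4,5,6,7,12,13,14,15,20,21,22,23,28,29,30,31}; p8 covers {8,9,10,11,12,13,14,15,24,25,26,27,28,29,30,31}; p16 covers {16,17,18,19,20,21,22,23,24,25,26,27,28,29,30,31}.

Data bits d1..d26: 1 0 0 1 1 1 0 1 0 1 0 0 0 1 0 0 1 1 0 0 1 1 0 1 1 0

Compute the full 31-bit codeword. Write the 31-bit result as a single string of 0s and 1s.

Place data at non-parity positions: p1 p2 1 p4 0 0 1 p8 1 1 0 1 0 1 0 p16 0 0 1 0 0 1 1 0 0 1 1 0 1 1 0
p1 (pos 1,3,5,7,9,11,13,15,17,19,21,23,25,27,29,31): XOR of data positions = 1⊕0⊕1⊕1⊕0⊕0⊕0⊕0⊕1⊕0⊕1⊕0⊕1⊕1⊕0 = 1
p2 (pos 2,3,6,7,10,11,14,15,18,19,22,23,26,27,30,31): XOR of data positions = 1⊕0⊕1⊕1⊕0⊕1⊕0⊕0⊕1⊕1⊕1⊕1⊕1⊕1⊕0 = 0
p4 (pos 4,5,6,7,12,13,14,15,20,21,22,23,28,29,30,31): XOR of data positions = 0⊕0⊕1⊕1⊕0⊕1⊕0⊕0⊕0⊕1⊕1⊕0⊕1⊕1⊕0 = 1
p8 (pos 8,9,10,11,12,13,14,15,24,25,26,27,28,29,30,31): XOR of data positions = 1⊕1⊕0⊕1⊕0⊕1⊕0⊕0⊕0⊕1⊕1⊕0⊕1⊕1⊕0 = 0
p16 (pos 16,17,18,19,20,21,22,23,24,25,26,27,28,29,30,31): XOR of data positions = 0⊕0⊕1⊕0⊕0⊕1⊕1⊕0⊕0⊕1⊕1⊕0⊕1⊕1⊕0 = 1
Codeword: 1011001011010101001001100110110

1011001011010101001001100110110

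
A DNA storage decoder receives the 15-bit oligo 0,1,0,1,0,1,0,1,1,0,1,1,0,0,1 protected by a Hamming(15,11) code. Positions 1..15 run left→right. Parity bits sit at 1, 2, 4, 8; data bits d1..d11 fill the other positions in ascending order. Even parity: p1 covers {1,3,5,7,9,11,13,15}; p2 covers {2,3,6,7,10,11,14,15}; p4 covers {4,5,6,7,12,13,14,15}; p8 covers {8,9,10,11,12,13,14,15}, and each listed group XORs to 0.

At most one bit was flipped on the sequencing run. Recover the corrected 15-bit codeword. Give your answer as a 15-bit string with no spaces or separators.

010101010011001

s1 (pos 1,3,5,7,9,11,13,15): 0⊕0⊕0⊕0⊕1⊕1⊕0⊕1 = 1
s2 (pos 2,3,6,7,10,11,14,15): 1⊕0⊕1⊕0⊕0⊕1⊕0⊕1 = 0
s4 (pos 4,5,6,7,12,13,14,15): 1⊕0⊕1⊕0⊕1⊕0⊕0⊕1 = 0
s8 (pos 8,9,10,11,12,13,14,15): 1⊕1⊕0⊕1⊕1⊕0⊕0⊕1 = 1
Syndrome s8…s1 = 1001 → error at position 9.
Flip position 9: 010101011011001 → 010101010011001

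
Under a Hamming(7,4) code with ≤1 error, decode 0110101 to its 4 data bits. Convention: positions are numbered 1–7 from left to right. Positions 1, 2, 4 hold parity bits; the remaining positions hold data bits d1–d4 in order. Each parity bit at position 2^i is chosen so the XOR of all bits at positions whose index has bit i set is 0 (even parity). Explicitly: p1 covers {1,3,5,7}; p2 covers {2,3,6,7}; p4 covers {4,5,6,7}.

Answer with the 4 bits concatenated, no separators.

0101

s1 (pos 1,3,5,7): 0⊕1⊕1⊕1 = 1
s2 (pos 2,3,6,7): 1⊕1⊕0⊕1 = 1
s4 (pos 4,5,6,7): 0⊕1⊕0⊕1 = 0
Syndrome s4…s1 = 011 → error at position 3.
Flip position 3: 0110101 → 0100101
Read data bits from positions 3,5,6,7: 0101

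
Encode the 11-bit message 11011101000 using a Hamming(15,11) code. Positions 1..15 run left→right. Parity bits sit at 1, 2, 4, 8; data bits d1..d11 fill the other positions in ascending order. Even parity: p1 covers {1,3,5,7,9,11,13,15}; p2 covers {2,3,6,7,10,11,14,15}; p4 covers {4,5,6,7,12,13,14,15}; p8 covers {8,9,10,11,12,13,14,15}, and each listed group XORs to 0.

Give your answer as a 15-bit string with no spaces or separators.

011110111101000

Place data at non-parity positions: p1 p2 1 p4 1 0 1 p8 1 1 0 1 0 0 0
p1 (pos 1,3,5,7,9,11,13,15): XOR of data positions = 1⊕1⊕1⊕1⊕0⊕0⊕0 = 0
p2 (pos 2,3,6,7,10,11,14,15): XOR of data positions = 1⊕0⊕1⊕1⊕0⊕0⊕0 = 1
p4 (pos 4,5,6,7,12,13,14,15): XOR of data positions = 1⊕0⊕1⊕1⊕0⊕0⊕0 = 1
p8 (pos 8,9,10,11,12,13,14,15): XOR of data positions = 1⊕1⊕0⊕1⊕0⊕0⊕0 = 1
Codeword: 011110111101000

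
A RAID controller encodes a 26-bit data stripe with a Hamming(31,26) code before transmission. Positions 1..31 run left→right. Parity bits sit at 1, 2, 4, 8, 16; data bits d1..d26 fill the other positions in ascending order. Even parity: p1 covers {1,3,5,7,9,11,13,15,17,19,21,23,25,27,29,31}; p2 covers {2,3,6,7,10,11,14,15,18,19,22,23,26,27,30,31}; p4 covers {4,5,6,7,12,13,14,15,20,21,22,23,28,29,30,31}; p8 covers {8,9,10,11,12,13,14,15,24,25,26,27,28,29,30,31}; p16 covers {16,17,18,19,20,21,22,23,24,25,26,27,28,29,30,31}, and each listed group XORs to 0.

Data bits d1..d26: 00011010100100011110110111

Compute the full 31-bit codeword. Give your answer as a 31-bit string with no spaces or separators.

Place data at non-parity positions: p1 p2 0 p4 0 0 1 p8 1 0 1 0 1 0 0 p16 1 0 0 0 1 1 1 1 0 1 1 0 1 1 1
p1 (pos 1,3,5,7,9,11,13,15,17,19,21,23,25,27,29,31): XOR of data positions = 0⊕0⊕1⊕1⊕1⊕1⊕0⊕1⊕0⊕1⊕1⊕0⊕1⊕1⊕1 = 0
p2 (pos 2,3,6,7,10,11,14,15,18,19,22,23,26,27,30,31): XOR of data positions = 0⊕0⊕1⊕0⊕1⊕0⊕0⊕0⊕0⊕1⊕1⊕1⊕1⊕1⊕1 = 0
p4 (pos 4,5,6,7,12,13,14,15,20,21,22,23,28,29,30,31): XOR of data positions = 0⊕0⊕1⊕0⊕1⊕0⊕0⊕0⊕1⊕1⊕1⊕0⊕1⊕1⊕1 = 0
p8 (pos 8,9,10,11,12,13,14,15,24,25,26,27,28,29,30,31): XOR of data positions = 1⊕0⊕1⊕0⊕1⊕0⊕0⊕1⊕0⊕1⊕1⊕0⊕1⊕1⊕1 = 1
p16 (pos 16,17,18,19,20,21,22,23,24,25,26,27,28,29,30,31): XOR of data positions = 1⊕0⊕0⊕0⊕1⊕1⊕1⊕1⊕0⊕1⊕1⊕0⊕1⊕1⊕1 = 0
Codeword: 0000001110101000100011110110111

0000001110101000100011110110111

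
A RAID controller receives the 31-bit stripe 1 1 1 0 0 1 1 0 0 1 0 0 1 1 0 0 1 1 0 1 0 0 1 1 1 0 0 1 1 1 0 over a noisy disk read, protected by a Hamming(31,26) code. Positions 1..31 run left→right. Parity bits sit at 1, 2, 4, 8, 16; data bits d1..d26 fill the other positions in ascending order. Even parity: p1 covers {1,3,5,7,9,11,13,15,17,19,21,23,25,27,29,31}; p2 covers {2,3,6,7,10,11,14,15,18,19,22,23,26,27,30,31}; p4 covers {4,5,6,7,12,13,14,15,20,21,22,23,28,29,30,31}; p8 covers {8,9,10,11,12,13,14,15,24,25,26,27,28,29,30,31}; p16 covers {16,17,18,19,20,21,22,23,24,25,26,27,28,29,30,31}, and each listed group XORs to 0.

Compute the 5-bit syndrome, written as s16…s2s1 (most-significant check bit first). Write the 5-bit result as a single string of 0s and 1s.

s1 (pos 1,3,5,7,9,11,13,15,17,19,21,23,25,27,29,31): 1⊕1⊕0⊕1⊕0⊕0⊕1⊕0⊕1⊕0⊕0⊕1⊕1⊕0⊕1⊕0 = 0
s2 (pos 2,3,6,7,10,11,14,15,18,19,22,23,26,27,30,31): 1⊕1⊕1⊕1⊕1⊕0⊕1⊕0⊕1⊕0⊕0⊕1⊕0⊕0⊕1⊕0 = 1
s4 (pos 4,5,6,7,12,13,14,15,20,21,22,23,28,29,30,31): 0⊕0⊕1⊕1⊕0⊕1⊕1⊕0⊕1⊕0⊕0⊕1⊕1⊕1⊕1⊕0 = 1
s8 (pos 8,9,10,11,12,13,14,15,24,25,26,27,28,29,30,31): 0⊕0⊕1⊕0⊕0⊕1⊕1⊕0⊕1⊕1⊕0⊕0⊕1⊕1⊕1⊕0 = 0
s16 (pos 16,17,18,19,20,21,22,23,24,25,26,27,28,29,30,31): 0⊕1⊕1⊕0⊕1⊕0⊕0⊕1⊕1⊕1⊕0⊕0⊕1⊕1⊕1⊕0 = 1
Syndrome s16…s1 = 10110 → error at position 22.

10110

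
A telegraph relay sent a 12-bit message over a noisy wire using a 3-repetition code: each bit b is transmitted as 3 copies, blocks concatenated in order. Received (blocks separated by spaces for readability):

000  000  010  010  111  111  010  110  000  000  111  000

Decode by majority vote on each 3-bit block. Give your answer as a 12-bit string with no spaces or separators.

000011010010

Block 1 (000): 0 ones → 0
Block 2 (000): 0 ones → 0
Block 3 (010): 1 one → 0
Block 4 (010): 1 one → 0
Block 5 (111): 3 ones → 1
Block 6 (111): 3 ones → 1
Block 7 (010): 1 one → 0
Block 8 (110): 2 ones → 1
Block 9 (000): 0 ones → 0
Block 10 (000): 0 ones → 0
Block 11 (111): 3 ones → 1
Block 12 (000): 0 ones → 0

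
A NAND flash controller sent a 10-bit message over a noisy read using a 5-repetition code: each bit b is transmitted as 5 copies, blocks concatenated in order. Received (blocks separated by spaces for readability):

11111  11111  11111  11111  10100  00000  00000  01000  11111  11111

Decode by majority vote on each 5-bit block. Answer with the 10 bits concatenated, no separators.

1111000011

Block 1 (11111): 5 ones → 1
Block 2 (11111): 5 ones → 1
Block 3 (11111): 5 ones → 1
Block 4 (11111): 5 ones → 1
Block 5 (10100): 2 ones → 0
Block 6 (00000): 0 ones → 0
Block 7 (00000): 0 ones → 0
Block 8 (01000): 1 one → 0
Block 9 (11111): 5 ones → 1
Block 10 (11111): 5 ones → 1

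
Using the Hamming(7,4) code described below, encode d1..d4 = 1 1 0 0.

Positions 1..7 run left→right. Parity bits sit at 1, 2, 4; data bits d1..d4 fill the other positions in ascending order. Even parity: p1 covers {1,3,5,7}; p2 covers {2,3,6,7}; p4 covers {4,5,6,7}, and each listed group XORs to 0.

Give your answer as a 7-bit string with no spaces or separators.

Place data at non-parity positions: p1 p2 1 p4 1 0 0
p1 (pos 1,3,5,7): XOR of data positions = 1⊕1⊕0 = 0
p2 (pos 2,3,6,7): XOR of data positions = 1⊕0⊕0 = 1
p4 (pos 4,5,6,7): XOR of data positions = 1⊕0⊕0 = 1
Codeword: 0111100

0111100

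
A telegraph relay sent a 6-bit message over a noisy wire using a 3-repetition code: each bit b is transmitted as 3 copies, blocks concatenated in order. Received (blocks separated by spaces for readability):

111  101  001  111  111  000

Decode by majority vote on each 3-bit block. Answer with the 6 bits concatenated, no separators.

Block 1 (111): 3 ones → 1
Block 2 (101): 2 ones → 1
Block 3 (001): 1 one → 0
Block 4 (111): 3 ones → 1
Block 5 (111): 3 ones → 1
Block 6 (000): 0 ones → 0

110110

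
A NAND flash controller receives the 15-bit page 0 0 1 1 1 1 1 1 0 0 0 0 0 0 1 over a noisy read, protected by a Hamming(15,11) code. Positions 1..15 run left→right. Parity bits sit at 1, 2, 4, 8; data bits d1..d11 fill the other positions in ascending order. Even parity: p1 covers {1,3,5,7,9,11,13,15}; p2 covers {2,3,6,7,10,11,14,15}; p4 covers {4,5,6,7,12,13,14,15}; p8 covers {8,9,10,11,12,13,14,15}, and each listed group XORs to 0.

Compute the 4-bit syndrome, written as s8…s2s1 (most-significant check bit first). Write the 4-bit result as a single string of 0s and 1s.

0100

s1 (pos 1,3,5,7,9,11,13,15): 0⊕1⊕1⊕1⊕0⊕0⊕0⊕1 = 0
s2 (pos 2,3,6,7,10,11,14,15): 0⊕1⊕1⊕1⊕0⊕0⊕0⊕1 = 0
s4 (pos 4,5,6,7,12,13,14,15): 1⊕1⊕1⊕1⊕0⊕0⊕0⊕1 = 1
s8 (pos 8,9,10,11,12,13,14,15): 1⊕0⊕0⊕0⊕0⊕0⊕0⊕1 = 0
Syndrome s8…s1 = 0100 → error at position 4.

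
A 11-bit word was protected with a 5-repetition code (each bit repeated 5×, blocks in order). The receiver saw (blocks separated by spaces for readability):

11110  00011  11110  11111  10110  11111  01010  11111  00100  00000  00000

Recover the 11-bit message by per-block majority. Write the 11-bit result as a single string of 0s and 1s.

Block 1 (11110): 4 ones → 1
Block 2 (00011): 2 ones → 0
Block 3 (11110): 4 ones → 1
Block 4 (11111): 5 ones → 1
Block 5 (10110): 3 ones → 1
Block 6 (11111): 5 ones → 1
Block 7 (01010): 2 ones → 0
Block 8 (11111): 5 ones → 1
Block 9 (00100): 1 one → 0
Block 10 (00000): 0 ones → 0
Block 11 (00000): 0 ones → 0

10111101000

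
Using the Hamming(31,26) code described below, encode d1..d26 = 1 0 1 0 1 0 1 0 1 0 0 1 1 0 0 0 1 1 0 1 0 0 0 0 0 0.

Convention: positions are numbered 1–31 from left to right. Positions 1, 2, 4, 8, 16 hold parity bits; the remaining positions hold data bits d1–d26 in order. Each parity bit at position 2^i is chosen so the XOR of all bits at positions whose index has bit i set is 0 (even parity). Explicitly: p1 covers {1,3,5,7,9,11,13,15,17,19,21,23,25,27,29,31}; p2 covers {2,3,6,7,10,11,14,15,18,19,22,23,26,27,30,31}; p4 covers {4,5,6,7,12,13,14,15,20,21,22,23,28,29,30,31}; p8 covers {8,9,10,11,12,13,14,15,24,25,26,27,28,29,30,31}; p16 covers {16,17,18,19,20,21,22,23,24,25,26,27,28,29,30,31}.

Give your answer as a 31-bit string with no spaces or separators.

1010010010101001110001101000000

Place data at non-parity positions: p1 p2 1 p4 0 1 0 p8 1 0 1 0 1 0 0 p16 1 1 0 0 0 1 1 0 1 0 0 0 0 0 0
p1 (pos 1,3,5,7,9,11,13,15,17,19,21,23,25,27,29,31): XOR of data positions = 1⊕0⊕0⊕1⊕1⊕1⊕0⊕1⊕0⊕0⊕1⊕1⊕0⊕0⊕0 = 1
p2 (pos 2,3,6,7,10,11,14,15,18,19,22,23,26,27,30,31): XOR of data positions = 1⊕1⊕0⊕0⊕1⊕0⊕0⊕1⊕0⊕1⊕1⊕0⊕0⊕0⊕0 = 0
p4 (pos 4,5,6,7,12,13,14,15,20,21,22,23,28,29,30,31): XOR of data positions = 0⊕1⊕0⊕0⊕1⊕0⊕0⊕0⊕0⊕1⊕1⊕0⊕0⊕0⊕0 = 0
p8 (pos 8,9,10,11,12,13,14,15,24,25,26,27,28,29,30,31): XOR of data positions = 1⊕0⊕1⊕0⊕1⊕0⊕0⊕0⊕1⊕0⊕0⊕0⊕0⊕0⊕0 = 0
p16 (pos 16,17,18,19,20,21,22,23,24,25,26,27,28,29,30,31): XOR of data positions = 1⊕1⊕0⊕0⊕0⊕1⊕1⊕0⊕1⊕0⊕0⊕0⊕0⊕0⊕0 = 1
Codeword: 1010010010101001110001101000000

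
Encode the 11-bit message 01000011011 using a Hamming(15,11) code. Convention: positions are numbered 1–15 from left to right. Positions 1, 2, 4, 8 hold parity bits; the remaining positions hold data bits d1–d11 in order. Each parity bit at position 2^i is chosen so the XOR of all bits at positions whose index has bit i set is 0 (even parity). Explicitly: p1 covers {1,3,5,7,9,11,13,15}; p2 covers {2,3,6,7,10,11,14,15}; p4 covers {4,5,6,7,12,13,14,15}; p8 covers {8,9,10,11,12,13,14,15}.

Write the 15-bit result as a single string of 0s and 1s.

110010000011011

Place data at non-parity positions: p1 p2 0 p4 1 0 0 p8 0 0 1 1 0 1 1
p1 (pos 1,3,5,7,9,11,13,15): XOR of data positions = 0⊕1⊕0⊕0⊕1⊕0⊕1 = 1
p2 (pos 2,3,6,7,10,11,14,15): XOR of data positions = 0⊕0⊕0⊕0⊕1⊕1⊕1 = 1
p4 (pos 4,5,6,7,12,13,14,15): XOR of data positions = 1⊕0⊕0⊕1⊕0⊕1⊕1 = 0
p8 (pos 8,9,10,11,12,13,14,15): XOR of data positions = 0⊕0⊕1⊕1⊕0⊕1⊕1 = 0
Codeword: 110010000011011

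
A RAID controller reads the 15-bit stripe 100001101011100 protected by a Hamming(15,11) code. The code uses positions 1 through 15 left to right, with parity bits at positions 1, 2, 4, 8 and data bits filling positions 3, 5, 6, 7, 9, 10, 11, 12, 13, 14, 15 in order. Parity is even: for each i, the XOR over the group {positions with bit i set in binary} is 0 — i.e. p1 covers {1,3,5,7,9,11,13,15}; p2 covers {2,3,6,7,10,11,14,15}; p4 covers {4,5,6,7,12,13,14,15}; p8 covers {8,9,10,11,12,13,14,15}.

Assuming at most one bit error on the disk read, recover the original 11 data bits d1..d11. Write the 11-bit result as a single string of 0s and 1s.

10111011100

s1 (pos 1,3,5,7,9,11,13,15): 1⊕0⊕0⊕1⊕1⊕1⊕1⊕0 = 1
s2 (pos 2,3,6,7,10,11,14,15): 0⊕0⊕1⊕1⊕0⊕1⊕0⊕0 = 1
s4 (pos 4,5,6,7,12,13,14,15): 0⊕0⊕1⊕1⊕1⊕1⊕0⊕0 = 0
s8 (pos 8,9,10,11,12,13,14,15): 0⊕1⊕0⊕1⊕1⊕1⊕0⊕0 = 0
Syndrome s8…s1 = 0011 → error at position 3.
Flip position 3: 100001101011100 → 101001101011100
Read data bits from positions 3,5,6,7,9,10,11,12,13,14,15: 10111011100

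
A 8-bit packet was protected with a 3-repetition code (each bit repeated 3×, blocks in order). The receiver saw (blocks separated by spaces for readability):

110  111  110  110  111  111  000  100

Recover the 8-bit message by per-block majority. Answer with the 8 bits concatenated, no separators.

11111100

Block 1 (110): 2 ones → 1
Block 2 (111): 3 ones → 1
Block 3 (110): 2 ones → 1
Block 4 (110): 2 ones → 1
Block 5 (111): 3 ones → 1
Block 6 (111): 3 ones → 1
Block 7 (000): 0 ones → 0
Block 8 (100): 1 one → 0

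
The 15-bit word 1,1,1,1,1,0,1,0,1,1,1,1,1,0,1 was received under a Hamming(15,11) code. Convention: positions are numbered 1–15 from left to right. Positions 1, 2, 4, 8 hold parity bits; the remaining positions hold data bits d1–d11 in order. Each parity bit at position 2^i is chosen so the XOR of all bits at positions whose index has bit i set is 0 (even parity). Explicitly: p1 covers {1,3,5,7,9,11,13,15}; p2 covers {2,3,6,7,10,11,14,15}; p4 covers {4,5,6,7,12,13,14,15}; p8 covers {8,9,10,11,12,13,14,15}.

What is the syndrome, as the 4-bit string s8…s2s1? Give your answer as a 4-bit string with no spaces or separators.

0000

s1 (pos 1,3,5,7,9,11,13,15): 1⊕1⊕1⊕1⊕1⊕1⊕1⊕1 = 0
s2 (pos 2,3,6,7,10,11,14,15): 1⊕1⊕0⊕1⊕1⊕1⊕0⊕1 = 0
s4 (pos 4,5,6,7,12,13,14,15): 1⊕1⊕0⊕1⊕1⊕1⊕0⊕1 = 0
s8 (pos 8,9,10,11,12,13,14,15): 0⊕1⊕1⊕1⊕1⊕1⊕0⊕1 = 0
Syndrome s8…s1 = 0000 → no error.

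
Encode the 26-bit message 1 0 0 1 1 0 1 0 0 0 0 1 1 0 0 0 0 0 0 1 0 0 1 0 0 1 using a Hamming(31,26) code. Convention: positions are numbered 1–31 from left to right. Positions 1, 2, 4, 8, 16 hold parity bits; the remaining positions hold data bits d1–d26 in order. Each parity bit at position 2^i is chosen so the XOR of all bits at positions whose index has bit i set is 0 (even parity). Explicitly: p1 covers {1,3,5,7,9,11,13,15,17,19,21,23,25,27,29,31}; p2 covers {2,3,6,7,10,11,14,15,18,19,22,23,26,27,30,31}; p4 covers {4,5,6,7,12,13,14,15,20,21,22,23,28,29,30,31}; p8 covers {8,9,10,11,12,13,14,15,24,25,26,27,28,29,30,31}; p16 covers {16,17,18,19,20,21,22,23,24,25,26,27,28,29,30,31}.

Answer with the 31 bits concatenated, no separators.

1111001110100001110000001001001

Place data at non-parity positions: p1 p2 1 p4 0 0 1 p8 1 0 1 0 0 0 0 p16 1 1 0 0 0 0 0 0 1 0 0 1 0 0 1
p1 (pos 1,3,5,7,9,11,13,15,17,19,21,23,25,27,29,31): XOR of data positions = 1⊕0⊕1⊕1⊕1⊕0⊕0⊕1⊕0⊕0⊕0⊕1⊕0⊕0⊕1 = 1
p2 (pos 2,3,6,7,10,11,14,15,18,19,22,23,26,27,30,31): XOR of data positions = 1⊕0⊕1⊕0⊕1⊕0⊕0⊕1⊕0⊕0⊕0⊕0⊕0⊕0⊕1 = 1
p4 (pos 4,5,6,7,12,13,14,15,20,21,22,23,28,29,30,31): XOR of data positions = 0⊕0⊕1⊕0⊕0⊕0⊕0⊕0⊕0⊕0⊕0⊕1⊕0⊕0⊕1 = 1
p8 (pos 8,9,10,11,12,13,14,15,24,25,26,27,28,29,30,31): XOR of data positions = 1⊕0⊕1⊕0⊕0⊕0⊕0⊕0⊕1⊕0⊕0⊕1⊕0⊕0⊕1 = 1
p16 (pos 16,17,18,19,20,21,22,23,24,25,26,27,28,29,30,31): XOR of data positions = 1⊕1⊕0⊕0⊕0⊕0⊕0⊕0⊕1⊕0⊕0⊕1⊕0⊕0⊕1 = 1
Codeword: 1111001110100001110000001001001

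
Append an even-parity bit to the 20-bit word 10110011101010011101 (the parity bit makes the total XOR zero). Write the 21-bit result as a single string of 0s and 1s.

101100111010100111010

XOR of the 20 data bits: 1⊕0⊕1⊕1⊕0⊕0⊕1⊕1⊕1⊕0⊕1⊕0⊕1⊕0⊕0⊕1⊕1⊕1⊕0⊕1 = 0
Parity bit = 0 (so all 21 bits XOR to 0).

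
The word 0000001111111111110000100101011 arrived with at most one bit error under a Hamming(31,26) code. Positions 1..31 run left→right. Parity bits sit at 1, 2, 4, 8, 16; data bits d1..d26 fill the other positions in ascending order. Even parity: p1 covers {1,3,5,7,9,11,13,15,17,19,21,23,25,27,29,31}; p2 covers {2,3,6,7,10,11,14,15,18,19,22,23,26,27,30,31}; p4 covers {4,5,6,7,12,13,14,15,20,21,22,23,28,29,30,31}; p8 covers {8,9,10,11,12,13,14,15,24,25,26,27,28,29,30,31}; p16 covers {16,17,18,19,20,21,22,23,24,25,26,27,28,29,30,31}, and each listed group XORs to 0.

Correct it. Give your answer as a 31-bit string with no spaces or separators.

0001001111111111110000100101011

s1 (pos 1,3,5,7,9,11,13,15,17,19,21,23,25,27,29,31): 0⊕0⊕0⊕1⊕1⊕1⊕1⊕1⊕1⊕0⊕0⊕1⊕0⊕0⊕0⊕1 = 0
s2 (pos 2,3,6,7,10,11,14,15,18,19,22,23,26,27,30,31): 0⊕0⊕0⊕1⊕1⊕1⊕1⊕1⊕1⊕0⊕0⊕1⊕1⊕0⊕1⊕1 = 0
s4 (pos 4,5,6,7,12,13,14,15,20,21,22,23,28,29,30,31): 0⊕0⊕0⊕1⊕1⊕1⊕1⊕1⊕0⊕0⊕0⊕1⊕1⊕0⊕1⊕1 = 1
s8 (pos 8,9,10,11,12,13,14,15,24,25,26,27,28,29,30,31): 1⊕1⊕1⊕1⊕1⊕1⊕1⊕1⊕0⊕0⊕1⊕0⊕1⊕0⊕1⊕1 = 0
s16 (pos 16,17,18,19,20,21,22,23,24,25,26,27,28,29,30,31): 1⊕1⊕1⊕0⊕0⊕0⊕0⊕1⊕0⊕0⊕1⊕0⊕1⊕0⊕1⊕1 = 0
Syndrome s16…s1 = 00100 → error at position 4.
Flip position 4: 0000001111111111110000100101011 → 0001001111111111110000100101011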